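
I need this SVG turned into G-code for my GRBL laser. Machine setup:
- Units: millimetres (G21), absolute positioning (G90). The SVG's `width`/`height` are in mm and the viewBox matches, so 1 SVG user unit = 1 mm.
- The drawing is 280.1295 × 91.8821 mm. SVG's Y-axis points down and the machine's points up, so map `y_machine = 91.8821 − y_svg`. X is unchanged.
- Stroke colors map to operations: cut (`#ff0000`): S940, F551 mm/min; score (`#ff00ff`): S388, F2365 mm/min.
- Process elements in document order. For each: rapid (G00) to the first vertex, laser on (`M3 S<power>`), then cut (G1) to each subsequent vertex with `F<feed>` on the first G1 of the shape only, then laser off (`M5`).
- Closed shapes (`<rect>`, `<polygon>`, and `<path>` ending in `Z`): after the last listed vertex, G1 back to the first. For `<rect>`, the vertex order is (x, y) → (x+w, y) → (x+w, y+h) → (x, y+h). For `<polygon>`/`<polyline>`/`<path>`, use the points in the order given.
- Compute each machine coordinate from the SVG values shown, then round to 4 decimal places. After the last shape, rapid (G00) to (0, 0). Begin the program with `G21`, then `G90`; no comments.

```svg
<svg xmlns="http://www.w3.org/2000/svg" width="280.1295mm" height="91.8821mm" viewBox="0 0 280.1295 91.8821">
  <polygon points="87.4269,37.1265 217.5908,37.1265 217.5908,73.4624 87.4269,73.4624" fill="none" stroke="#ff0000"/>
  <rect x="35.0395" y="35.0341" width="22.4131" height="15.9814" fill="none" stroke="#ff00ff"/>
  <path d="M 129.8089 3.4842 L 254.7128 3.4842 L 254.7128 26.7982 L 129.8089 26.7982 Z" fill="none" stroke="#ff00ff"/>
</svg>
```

G21
G90
G00 X87.4269 Y54.7556
M3 S940
G1 X217.5908 Y54.7556 F551
G1 X217.5908 Y18.4197
G1 X87.4269 Y18.4197
G1 X87.4269 Y54.7556
M5
G00 X35.0395 Y56.8480
M3 S388
G1 X57.4526 Y56.8480 F2365
G1 X57.4526 Y40.8666
G1 X35.0395 Y40.8666
G1 X35.0395 Y56.8480
M5
G00 X129.8089 Y88.3979
M3 S388
G1 X254.7128 Y88.3979 F2365
G1 X254.7128 Y65.0839
G1 X129.8089 Y65.0839
G1 X129.8089 Y88.3979
M5
G00 X0.0000 Y0.0000

viewBox `0 0 280.1295 91.8821` with mm width/height → 1 unit = 1 mm. Flip: y_m = 91.8821 − y_svg.

**Shape 1** — `<polygon>` rectangle, stroke `#ff0000` → cut (S940, F551). Machine vertices: (87.4269,54.7556) → (217.5908,54.7556) → (217.5908,18.4197) → (87.4269,18.4197) → (87.4269,54.7556). Closed: final G1 returns to the first vertex.

**Shape 2** — `<rect>` rectangle, stroke `#ff00ff` → score (S388, F2365). Machine vertices: (35.0395,56.8480) → (57.4526,56.8480) → (57.4526,40.8666) → (35.0395,40.8666) → (35.0395,56.8480). Closed: final G1 returns to the first vertex.

**Shape 3** — `<path>` rectangle, stroke `#ff00ff` → score (S388, F2365). Machine vertices: (129.8089,88.3979) → (254.7128,88.3979) → (254.7128,65.0839) → (129.8089,65.0839) → (129.8089,88.3979). Closed: final G1 returns to the first vertex.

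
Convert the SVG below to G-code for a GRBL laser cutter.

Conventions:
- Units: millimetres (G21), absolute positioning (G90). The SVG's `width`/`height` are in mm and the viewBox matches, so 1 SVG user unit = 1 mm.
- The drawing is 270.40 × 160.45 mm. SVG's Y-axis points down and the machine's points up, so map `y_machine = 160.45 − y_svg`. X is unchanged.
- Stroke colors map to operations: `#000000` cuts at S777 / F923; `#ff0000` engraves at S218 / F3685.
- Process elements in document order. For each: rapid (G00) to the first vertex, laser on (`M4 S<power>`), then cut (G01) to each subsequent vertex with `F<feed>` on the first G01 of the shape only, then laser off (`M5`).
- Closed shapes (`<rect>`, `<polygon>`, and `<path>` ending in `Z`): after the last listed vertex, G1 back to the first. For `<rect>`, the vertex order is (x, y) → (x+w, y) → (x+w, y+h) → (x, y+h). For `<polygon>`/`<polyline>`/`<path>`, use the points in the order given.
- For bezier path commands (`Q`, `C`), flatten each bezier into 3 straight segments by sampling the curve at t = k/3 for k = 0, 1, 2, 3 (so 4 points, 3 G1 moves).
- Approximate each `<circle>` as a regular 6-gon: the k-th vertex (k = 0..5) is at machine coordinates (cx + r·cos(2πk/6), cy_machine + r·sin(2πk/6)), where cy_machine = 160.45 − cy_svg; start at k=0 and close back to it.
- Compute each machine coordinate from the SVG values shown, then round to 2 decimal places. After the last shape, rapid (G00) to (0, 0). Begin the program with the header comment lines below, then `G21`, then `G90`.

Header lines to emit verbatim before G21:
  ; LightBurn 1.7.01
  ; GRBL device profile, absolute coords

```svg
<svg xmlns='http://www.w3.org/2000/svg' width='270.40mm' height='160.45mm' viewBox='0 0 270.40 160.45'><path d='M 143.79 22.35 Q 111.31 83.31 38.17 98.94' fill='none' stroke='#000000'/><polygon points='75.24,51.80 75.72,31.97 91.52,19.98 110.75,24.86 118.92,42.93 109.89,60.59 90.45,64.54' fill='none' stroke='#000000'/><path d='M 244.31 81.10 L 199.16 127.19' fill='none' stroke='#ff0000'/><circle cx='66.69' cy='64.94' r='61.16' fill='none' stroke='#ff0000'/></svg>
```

; LightBurn 1.7.01
; GRBL device profile, absolute coords
G21
G90
G00 X143.79 Y138.10
M4 S777
G01 X117.62 Y102.50 F923
G01 X82.41 Y76.97
G01 X38.17 Y61.51
M5
G00 X75.24 Y108.65
M4 S777
G01 X75.72 Y128.48 F923
G01 X91.52 Y140.47
G01 X110.75 Y135.59
G01 X118.92 Y117.52
G01 X109.89 Y99.86
G01 X90.45 Y95.91
G01 X75.24 Y108.65
M5
G00 X244.31 Y79.35
M4 S218
G01 X199.16 Y33.26 F3685
M5
G00 X127.85 Y95.51
M4 S218
G01 X97.27 Y148.48 F3685
G01 X36.11 Y148.48
G01 X5.53 Y95.51
G01 X36.11 Y42.54
G01 X97.27 Y42.54
G01 X127.85 Y95.51
M5
G00 X0.00 Y0.00

viewBox `0 0 270.40 160.45` with mm width/height → 1 unit = 1 mm. Flip: y_m = 160.45 − y_svg.

**Shape 1** — `<path>` quadratic bezier, stroke `#000000` → cut (S777, F923). Control points (SVG): P0=(143.79,22.35), P1=(111.31,83.31), P2=(38.17,98.94); sampled at t=k/3. Machine vertices: (143.79,138.10) → (117.62,102.50) → (82.41,76.97) → (38.17,61.51). Open path.

**Shape 2** — `<polygon>` regular polygon, stroke `#000000` → cut (S777, F923). Machine vertices: (75.24,108.65) → (75.72,128.48) → (91.52,140.47) → (110.75,135.59) → (118.92,117.52) → (109.89,99.86) → (90.45,95.91) → (75.24,108.65). Closed: final G1 returns to the first vertex.

**Shape 3** — `<path>` line segment, stroke `#ff0000` → engrave (S218, F3685). Machine vertices: (244.31,79.35) → (199.16,33.26). Open path.

**Shape 4** — `<circle>` circle, stroke `#ff0000` → engrave (S218, F3685). Machine vertices: (127.85,95.51) → (97.27,148.48) → (36.11,148.48) → (5.53,95.51) → (36.11,42.54) → (97.27,42.54) → (127.85,95.51). Closed: final G1 returns to the first vertex.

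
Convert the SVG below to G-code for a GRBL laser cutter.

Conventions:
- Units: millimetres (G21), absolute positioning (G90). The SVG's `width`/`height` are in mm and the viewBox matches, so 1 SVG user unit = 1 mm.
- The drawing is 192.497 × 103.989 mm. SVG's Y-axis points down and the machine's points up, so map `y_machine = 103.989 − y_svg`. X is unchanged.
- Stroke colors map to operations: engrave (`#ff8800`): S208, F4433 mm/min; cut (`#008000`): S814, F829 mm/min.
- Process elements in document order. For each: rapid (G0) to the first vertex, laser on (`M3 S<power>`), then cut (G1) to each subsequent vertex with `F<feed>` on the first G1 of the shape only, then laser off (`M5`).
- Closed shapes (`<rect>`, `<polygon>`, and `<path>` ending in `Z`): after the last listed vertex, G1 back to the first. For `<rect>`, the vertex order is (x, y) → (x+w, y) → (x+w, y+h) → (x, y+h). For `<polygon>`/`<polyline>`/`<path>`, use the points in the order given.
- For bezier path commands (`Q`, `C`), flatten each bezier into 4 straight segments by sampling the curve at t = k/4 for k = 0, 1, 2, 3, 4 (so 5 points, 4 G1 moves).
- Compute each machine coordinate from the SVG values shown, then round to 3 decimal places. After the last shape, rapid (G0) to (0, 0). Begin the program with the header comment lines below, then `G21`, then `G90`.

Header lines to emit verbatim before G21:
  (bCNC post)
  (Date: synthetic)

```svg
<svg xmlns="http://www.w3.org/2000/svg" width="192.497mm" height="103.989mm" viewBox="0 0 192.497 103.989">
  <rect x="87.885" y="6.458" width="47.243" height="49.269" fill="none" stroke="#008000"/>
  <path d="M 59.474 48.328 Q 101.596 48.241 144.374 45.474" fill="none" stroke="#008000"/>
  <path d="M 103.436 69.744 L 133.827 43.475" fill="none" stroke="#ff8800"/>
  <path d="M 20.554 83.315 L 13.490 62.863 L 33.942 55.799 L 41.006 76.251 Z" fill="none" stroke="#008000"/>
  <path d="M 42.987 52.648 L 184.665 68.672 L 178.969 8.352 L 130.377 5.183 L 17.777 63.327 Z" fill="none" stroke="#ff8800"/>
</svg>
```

Since the viewBox matches the mm dimensions, user units are millimetres directly. The only transform is the Y-flip y_m = 103.989 − y_svg.

Shape 1 is a rectangle drawn with `<rect>`. Its stroke #008000 means cut at S814, F829. After flipping Y the toolpath is (87.885,97.531) → (135.128,97.531) → (135.128,48.262) → (87.885,48.262) → (87.885,97.531), returning to the start.

Shape 2 is a quadratic bezier drawn with `<path>`. Its stroke #008000 means cut at S814, F829. After flipping Y the toolpath is (59.474,55.661) → (80.576,55.872) → (101.760,56.418) → (123.026,57.299) → (144.374,58.515).

Shape 3 is a line segment drawn with `<path>`. Its stroke #ff8800 means engrave at S208, F4433. After flipping Y the toolpath is (103.436,34.245) → (133.827,60.514).

Shape 4 is a regular polygon drawn with `<path>`. Its stroke #008000 means cut at S814, F829. After flipping Y the toolpath is (20.554,20.674) → (13.490,41.126) → (33.942,48.190) → (41.006,27.738) → (20.554,20.674), returning to the start.

Shape 5 is a closed polygon drawn with `<path>`. Its stroke #ff8800 means engrave at S208, F4433. After flipping Y the toolpath is (42.987,51.341) → (184.665,35.317) → (178.969,95.637) → (130.377,98.806) → (17.777,40.662) → (42.987,51.341), returning to the start.

(bCNC post)
(Date: synthetic)
G21
G90
G0 X87.885 Y97.531
M3 S814
G1 X135.128 Y97.531 F829
G1 X135.128 Y48.262
G1 X87.885 Y48.262
G1 X87.885 Y97.531
M5
G0 X59.474 Y55.661
M3 S814
G1 X80.576 Y55.872 F829
G1 X101.760 Y56.418
G1 X123.026 Y57.299
G1 X144.374 Y58.515
M5
G0 X103.436 Y34.245
M3 S208
G1 X133.827 Y60.514 F4433
M5
G0 X20.554 Y20.674
M3 S814
G1 X13.490 Y41.126 F829
G1 X33.942 Y48.190
G1 X41.006 Y27.738
G1 X20.554 Y20.674
M5
G0 X42.987 Y51.341
M3 S208
G1 X184.665 Y35.317 F4433
G1 X178.969 Y95.637
G1 X130.377 Y98.806
G1 X17.777 Y40.662
G1 X42.987 Y51.341
M5
G0 X0.000 Y0.000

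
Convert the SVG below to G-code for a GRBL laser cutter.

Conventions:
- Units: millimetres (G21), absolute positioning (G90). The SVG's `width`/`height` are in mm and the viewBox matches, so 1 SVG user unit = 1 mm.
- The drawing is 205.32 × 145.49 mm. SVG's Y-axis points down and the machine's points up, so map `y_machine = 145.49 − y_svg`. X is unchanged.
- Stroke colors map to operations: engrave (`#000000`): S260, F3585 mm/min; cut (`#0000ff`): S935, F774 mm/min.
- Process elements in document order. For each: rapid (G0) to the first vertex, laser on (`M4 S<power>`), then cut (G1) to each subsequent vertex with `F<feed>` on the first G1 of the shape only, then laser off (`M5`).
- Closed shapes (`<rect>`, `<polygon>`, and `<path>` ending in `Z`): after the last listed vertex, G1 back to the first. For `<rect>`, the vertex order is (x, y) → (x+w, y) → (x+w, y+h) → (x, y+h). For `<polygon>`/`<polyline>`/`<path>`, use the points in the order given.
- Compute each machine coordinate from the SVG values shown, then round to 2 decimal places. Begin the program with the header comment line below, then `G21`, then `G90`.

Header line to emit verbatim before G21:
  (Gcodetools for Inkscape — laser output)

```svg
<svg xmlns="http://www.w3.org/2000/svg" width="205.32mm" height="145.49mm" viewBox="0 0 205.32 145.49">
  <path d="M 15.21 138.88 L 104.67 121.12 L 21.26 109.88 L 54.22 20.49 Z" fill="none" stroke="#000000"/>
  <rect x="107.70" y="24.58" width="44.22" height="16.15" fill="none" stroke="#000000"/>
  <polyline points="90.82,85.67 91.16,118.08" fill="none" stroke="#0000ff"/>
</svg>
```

viewBox `0 0 205.32 145.49` with mm width/height → 1 unit = 1 mm. Flip: y_m = 145.49 − y_svg.

**Shape 1** — `<path>` closed polygon, stroke `#000000` → engrave (S260, F3585). Machine vertices: (15.21,6.61) → (104.67,24.37) → (21.26,35.61) → (54.22,125.00) → (15.21,6.61). Closed: final G1 returns to the first vertex.

**Shape 2** — `<rect>` rectangle, stroke `#000000` → engrave (S260, F3585). Machine vertices: (107.70,120.91) → (151.92,120.91) → (151.92,104.76) → (107.70,104.76) → (107.70,120.91). Closed: final G1 returns to the first vertex.

**Shape 3** — `<polyline>` line segment, stroke `#0000ff` → cut (S935, F774). Machine vertices: (90.82,59.82) → (91.16,27.41). Open path.

(Gcodetools for Inkscape — laser output)
G21
G90
G0 X15.21 Y6.61
M4 S260
G1 X104.67 Y24.37 F3585
G1 X21.26 Y35.61
G1 X54.22 Y125.00
G1 X15.21 Y6.61
M5
G0 X107.70 Y120.91
M4 S260
G1 X151.92 Y120.91 F3585
G1 X151.92 Y104.76
G1 X107.70 Y104.76
G1 X107.70 Y120.91
M5
G0 X90.82 Y59.82
M4 S935
G1 X91.16 Y27.41 F774
M5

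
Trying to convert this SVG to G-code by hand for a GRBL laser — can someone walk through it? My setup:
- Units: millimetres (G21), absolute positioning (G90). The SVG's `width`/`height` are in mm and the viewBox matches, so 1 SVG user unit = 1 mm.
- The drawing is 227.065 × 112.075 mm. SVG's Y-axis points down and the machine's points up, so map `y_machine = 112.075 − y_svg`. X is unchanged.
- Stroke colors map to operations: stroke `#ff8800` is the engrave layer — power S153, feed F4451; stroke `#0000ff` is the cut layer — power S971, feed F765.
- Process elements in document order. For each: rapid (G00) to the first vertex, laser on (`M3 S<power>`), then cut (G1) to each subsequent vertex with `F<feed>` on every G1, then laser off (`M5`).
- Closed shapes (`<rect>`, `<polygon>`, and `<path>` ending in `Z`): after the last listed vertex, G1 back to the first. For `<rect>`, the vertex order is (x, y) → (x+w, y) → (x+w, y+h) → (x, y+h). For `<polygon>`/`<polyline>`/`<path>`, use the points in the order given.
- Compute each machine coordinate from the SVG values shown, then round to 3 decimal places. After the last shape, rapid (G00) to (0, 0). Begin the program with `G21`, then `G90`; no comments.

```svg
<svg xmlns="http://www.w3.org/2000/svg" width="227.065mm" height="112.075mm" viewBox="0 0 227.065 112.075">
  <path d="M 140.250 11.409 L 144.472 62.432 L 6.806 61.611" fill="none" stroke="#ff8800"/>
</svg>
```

Since the viewBox matches the mm dimensions, user units are millimetres directly. The only transform is the Y-flip y_m = 112.075 − y_svg.

Shape 1 is a open polyline drawn with `<path>`. Its stroke #ff8800 means engrave at S153, F4451. After flipping Y the toolpath is (140.250,100.666) → (144.472,49.643) → (6.806,50.464).

G21
G90
G00 X140.250 Y100.666
M3 S153
G1 X144.472 Y49.643 F4451
G1 X6.806 Y50.464 F4451
M5
G00 X0.000 Y0.000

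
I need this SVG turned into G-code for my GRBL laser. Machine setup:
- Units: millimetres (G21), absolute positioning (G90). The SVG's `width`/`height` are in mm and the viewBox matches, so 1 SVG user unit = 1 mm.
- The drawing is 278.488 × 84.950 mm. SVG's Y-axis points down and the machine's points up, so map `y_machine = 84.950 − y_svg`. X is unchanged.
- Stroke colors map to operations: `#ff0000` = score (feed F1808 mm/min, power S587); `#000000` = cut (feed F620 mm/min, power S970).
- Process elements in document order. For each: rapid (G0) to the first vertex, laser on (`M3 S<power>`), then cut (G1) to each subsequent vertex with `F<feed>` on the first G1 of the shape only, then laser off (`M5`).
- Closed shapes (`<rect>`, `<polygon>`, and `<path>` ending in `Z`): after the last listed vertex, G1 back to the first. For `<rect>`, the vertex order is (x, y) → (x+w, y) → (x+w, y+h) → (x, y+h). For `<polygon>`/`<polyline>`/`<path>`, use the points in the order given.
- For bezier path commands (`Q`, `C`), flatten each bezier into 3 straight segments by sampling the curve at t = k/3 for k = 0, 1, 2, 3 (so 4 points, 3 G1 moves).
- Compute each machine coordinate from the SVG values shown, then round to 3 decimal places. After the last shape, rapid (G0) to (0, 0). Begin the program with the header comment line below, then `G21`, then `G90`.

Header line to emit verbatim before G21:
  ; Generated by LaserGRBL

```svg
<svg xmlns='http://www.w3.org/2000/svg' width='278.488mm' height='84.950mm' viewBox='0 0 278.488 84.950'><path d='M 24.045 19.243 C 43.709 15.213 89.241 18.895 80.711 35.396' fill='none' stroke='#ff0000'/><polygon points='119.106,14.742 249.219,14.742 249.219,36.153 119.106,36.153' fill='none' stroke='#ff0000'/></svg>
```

; Generated by LaserGRBL
G21
G90
G0 X24.045 Y65.707
M3 S587
G1 X49.371 Y66.977 F1808
G1 X74.181 Y61.971
G1 X80.711 Y49.554
M5
G0 X119.106 Y70.208
M3 S587
G1 X249.219 Y70.208 F1808
G1 X249.219 Y48.797
G1 X119.106 Y48.797
G1 X119.106 Y70.208
M5
G0 X0.000 Y0.000

Since the viewBox matches the mm dimensions, user units are millimetres directly. The only transform is the Y-flip y_m = 84.950 − y_svg.

Shape 1 is a cubic bezier drawn with `<path>`. Its stroke #ff0000 means score at S587, F1808. After flipping Y the toolpath is (24.045,65.707) → (49.371,66.977) → (74.181,61.971) → (80.711,49.554).

Shape 2 is a rectangle drawn with `<polygon>`. Its stroke #ff0000 means score at S587, F1808. After flipping Y the toolpath is (119.106,70.208) → (249.219,70.208) → (249.219,48.797) → (119.106,48.797) → (119.106,70.208), returning to the start.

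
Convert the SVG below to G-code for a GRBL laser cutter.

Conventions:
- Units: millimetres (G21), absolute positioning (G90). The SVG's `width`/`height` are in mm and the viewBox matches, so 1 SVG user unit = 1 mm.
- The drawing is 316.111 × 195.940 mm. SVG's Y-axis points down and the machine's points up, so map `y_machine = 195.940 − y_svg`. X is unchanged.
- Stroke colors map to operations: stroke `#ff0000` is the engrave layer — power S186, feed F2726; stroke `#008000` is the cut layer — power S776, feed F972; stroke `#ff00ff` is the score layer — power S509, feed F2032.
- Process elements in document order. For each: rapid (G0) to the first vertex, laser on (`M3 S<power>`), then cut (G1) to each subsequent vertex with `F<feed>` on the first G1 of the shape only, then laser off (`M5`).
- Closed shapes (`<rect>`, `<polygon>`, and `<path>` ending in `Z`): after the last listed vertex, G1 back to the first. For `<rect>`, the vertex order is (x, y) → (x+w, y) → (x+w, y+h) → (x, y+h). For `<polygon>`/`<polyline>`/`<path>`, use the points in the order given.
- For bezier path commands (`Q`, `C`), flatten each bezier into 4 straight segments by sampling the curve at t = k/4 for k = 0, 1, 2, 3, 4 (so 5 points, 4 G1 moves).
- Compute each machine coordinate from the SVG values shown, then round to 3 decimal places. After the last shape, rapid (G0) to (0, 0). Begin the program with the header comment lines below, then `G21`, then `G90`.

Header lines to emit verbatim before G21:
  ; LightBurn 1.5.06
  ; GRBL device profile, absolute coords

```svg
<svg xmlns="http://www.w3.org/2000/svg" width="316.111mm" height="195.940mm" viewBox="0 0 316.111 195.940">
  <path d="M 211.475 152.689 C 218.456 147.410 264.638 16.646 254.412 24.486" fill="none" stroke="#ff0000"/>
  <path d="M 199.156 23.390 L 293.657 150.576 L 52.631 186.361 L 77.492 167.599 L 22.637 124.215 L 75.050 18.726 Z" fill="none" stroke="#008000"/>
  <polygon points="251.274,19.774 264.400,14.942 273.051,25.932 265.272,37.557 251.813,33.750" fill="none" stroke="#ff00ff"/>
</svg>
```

; LightBurn 1.5.06
; GRBL device profile, absolute coords
G21
G90
G0 X211.475 Y43.251
M3 S186
G1 X222.567 Y66.612 F2726
G1 X239.396 Y112.272
G1 X252.999 Y155.472
G1 X254.412 Y171.454
M5
G0 X199.156 Y172.550
M3 S776
G1 X293.657 Y45.364 F972
G1 X52.631 Y9.579
G1 X77.492 Y28.341
G1 X22.637 Y71.725
G1 X75.050 Y177.214
G1 X199.156 Y172.550
M5
G0 X251.274 Y176.166
M3 S509
G1 X264.400 Y180.998 F2032
G1 X273.051 Y170.008
G1 X265.272 Y158.383
G1 X251.813 Y162.190
G1 X251.274 Y176.166
M5
G0 X0.000 Y0.000

viewBox `0 0 316.111 195.940` with mm width/height → 1 unit = 1 mm. Flip: y_m = 195.940 − y_svg.

**Shape 1** — `<path>` cubic bezier, stroke `#ff0000` → engrave (S186, F2726). Control points (SVG): P0=(211.475,152.689), P1=(218.456,147.410), P2=(264.638,16.646), P3=(254.412,24.486); sampled at t=k/4. Machine vertices: (211.475,43.251) → (222.567,66.612) → (239.396,112.272) → (252.999,155.472) → (254.412,171.454). Open path.

**Shape 2** — `<path>` closed polygon, stroke `#008000` → cut (S776, F972). Machine vertices: (199.156,172.550) → (293.657,45.364) → (52.631,9.579) → (77.492,28.341) → (22.637,71.725) → (75.050,177.214) → (199.156,172.550). Closed: final G1 returns to the first vertex.

**Shape 3** — `<polygon>` regular polygon, stroke `#ff00ff` → score (S509, F2032). Machine vertices: (251.274,176.166) → (264.400,180.998) → (273.051,170.008) → (265.272,158.383) → (251.813,162.190) → (251.274,176.166). Closed: final G1 returns to the first vertex.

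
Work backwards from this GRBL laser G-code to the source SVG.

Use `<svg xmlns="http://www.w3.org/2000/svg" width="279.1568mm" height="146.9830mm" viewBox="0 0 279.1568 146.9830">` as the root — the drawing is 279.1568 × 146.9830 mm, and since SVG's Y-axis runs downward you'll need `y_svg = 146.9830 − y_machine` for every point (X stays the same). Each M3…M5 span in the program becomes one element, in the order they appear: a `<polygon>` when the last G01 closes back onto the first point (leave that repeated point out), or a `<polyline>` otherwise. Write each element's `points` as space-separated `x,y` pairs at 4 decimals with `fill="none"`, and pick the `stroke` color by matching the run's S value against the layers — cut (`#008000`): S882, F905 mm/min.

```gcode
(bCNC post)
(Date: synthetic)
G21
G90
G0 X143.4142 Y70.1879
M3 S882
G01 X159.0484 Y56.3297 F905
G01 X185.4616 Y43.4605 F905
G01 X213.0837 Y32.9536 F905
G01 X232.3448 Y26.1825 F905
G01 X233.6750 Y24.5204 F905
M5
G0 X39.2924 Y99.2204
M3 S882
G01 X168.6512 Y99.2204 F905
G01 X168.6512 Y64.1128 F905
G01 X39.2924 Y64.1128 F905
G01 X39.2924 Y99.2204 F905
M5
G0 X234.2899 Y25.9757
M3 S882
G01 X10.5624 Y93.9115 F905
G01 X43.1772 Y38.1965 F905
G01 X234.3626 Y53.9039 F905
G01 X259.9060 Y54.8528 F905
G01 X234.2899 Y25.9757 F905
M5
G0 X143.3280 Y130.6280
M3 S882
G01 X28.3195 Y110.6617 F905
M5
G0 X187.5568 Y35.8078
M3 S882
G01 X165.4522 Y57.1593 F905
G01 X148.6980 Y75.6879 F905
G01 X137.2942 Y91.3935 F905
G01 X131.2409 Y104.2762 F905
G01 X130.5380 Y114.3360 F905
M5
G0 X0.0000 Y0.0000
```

Machine Y-up, SVG Y-down with viewBox height 146.9830, so y_svg = 146.9830 − y_machine; X carries over. Every run uses S882, so all elements get stroke `#008000` (cut).

Run 1: The run is open, so emit a `<polyline>` with points (Y-flipped): 143.4142,76.7951 159.0484,90.6533 185.4616,103.5225 213.0837,114.0294 232.3448,120.8005 233.6750,122.4626.

Run 2: The run returns to its start, so emit a `<polygon>` with points (Y-flipped): 39.2924,47.7626 168.6512,47.7626 168.6512,82.8702 39.2924,82.8702.

Run 3: The run returns to its start, so emit a `<polygon>` with points (Y-flipped): 234.2899,121.0073 10.5624,53.0715 43.1772,108.7865 234.3626,93.0791 259.9060,92.1302.

Run 4: The run is open, so emit a `<polyline>` with points (Y-flipped): 143.3280,16.3550 28.3195,36.3213.

Run 5: The run is open, so emit a `<polyline>` with points (Y-flipped): 187.5568,111.1752 165.4522,89.8237 148.6980,71.2951 137.2942,55.5895 131.2409,42.7068 130.5380,32.6470.

<svg xmlns="http://www.w3.org/2000/svg" width="279.1568mm" height="146.9830mm" viewBox="0 0 279.1568 146.9830">
  <polyline points="143.4142,76.7951 159.0484,90.6533 185.4616,103.5225 213.0837,114.0294 232.3448,120.8005 233.6750,122.4626" fill="none" stroke="#008000"/>
  <polygon points="39.2924,47.7626 168.6512,47.7626 168.6512,82.8702 39.2924,82.8702" fill="none" stroke="#008000"/>
  <polygon points="234.2899,121.0073 10.5624,53.0715 43.1772,108.7865 234.3626,93.0791 259.9060,92.1302" fill="none" stroke="#008000"/>
  <polyline points="143.3280,16.3550 28.3195,36.3213" fill="none" stroke="#008000"/>
  <polyline points="187.5568,111.1752 165.4522,89.8237 148.6980,71.2951 137.2942,55.5895 131.2409,42.7068 130.5380,32.6470" fill="none" stroke="#008000"/>
</svg>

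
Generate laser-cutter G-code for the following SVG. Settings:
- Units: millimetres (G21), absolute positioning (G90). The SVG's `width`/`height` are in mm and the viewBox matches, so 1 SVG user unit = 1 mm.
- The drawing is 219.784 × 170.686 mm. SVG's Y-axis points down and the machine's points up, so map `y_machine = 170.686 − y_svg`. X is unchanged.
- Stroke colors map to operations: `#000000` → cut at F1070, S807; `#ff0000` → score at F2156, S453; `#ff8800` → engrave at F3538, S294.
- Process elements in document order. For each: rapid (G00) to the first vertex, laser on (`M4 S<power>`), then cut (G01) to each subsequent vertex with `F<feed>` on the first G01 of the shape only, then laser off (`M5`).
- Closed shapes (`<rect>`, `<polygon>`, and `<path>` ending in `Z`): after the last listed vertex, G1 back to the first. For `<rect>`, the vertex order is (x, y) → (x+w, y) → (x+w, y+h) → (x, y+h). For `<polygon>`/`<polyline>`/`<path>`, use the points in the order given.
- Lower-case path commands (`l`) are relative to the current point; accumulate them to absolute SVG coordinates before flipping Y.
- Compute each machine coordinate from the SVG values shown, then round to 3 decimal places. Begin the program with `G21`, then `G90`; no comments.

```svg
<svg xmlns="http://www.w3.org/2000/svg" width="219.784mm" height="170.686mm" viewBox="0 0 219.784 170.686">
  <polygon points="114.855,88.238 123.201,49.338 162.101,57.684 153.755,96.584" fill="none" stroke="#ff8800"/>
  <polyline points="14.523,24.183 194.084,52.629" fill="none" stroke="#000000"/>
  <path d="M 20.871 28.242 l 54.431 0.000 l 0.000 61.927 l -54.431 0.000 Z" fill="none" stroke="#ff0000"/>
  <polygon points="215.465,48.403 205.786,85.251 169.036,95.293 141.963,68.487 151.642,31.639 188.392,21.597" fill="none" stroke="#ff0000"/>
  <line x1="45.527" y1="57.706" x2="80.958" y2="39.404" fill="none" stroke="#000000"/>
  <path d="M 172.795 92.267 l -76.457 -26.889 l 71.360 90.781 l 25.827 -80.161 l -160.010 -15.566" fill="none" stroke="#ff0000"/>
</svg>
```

G21
G90
G00 X114.855 Y82.448
M4 S294
G01 X123.201 Y121.348 F3538
G01 X162.101 Y113.002
G01 X153.755 Y74.102
G01 X114.855 Y82.448
M5
G00 X14.523 Y146.503
M4 S807
G01 X194.084 Y118.057 F1070
M5
G00 X20.871 Y142.444
M4 S453
G01 X75.302 Y142.444 F2156
G01 X75.302 Y80.517
G01 X20.871 Y80.517
G01 X20.871 Y142.444
M5
G00 X215.465 Y122.283
M4 S453
G01 X205.786 Y85.435 F2156
G01 X169.036 Y75.393
G01 X141.963 Y102.199
G01 X151.642 Y139.047
G01 X188.392 Y149.089
G01 X215.465 Y122.283
M5
G00 X45.527 Y112.980
M4 S807
G01 X80.958 Y131.282 F1070
M5
G00 X172.795 Y78.419
M4 S453
G01 X96.338 Y105.308 F2156
G01 X167.698 Y14.527
G01 X193.525 Y94.688
G01 X33.515 Y110.254
M5

1 u = 1 mm; y_m = 170.686 − y.

[1] `<polygon>` regular polygon, #ff8800→engrave S294 F3538: (114.855,82.448) → (123.201,121.348) → (162.101,113.002) → (153.755,74.102) → (114.855,82.448) (closed)

[2] `<polyline>` line segment, #000000→cut S807 F1070: (14.523,146.503) → (194.084,118.057)

[3] `<path>` rectangle, #ff0000→score S453 F2156: (20.871,142.444) → (75.302,142.444) → (75.302,80.517) → (20.871,80.517) → (20.871,142.444) (closed)

[4] `<polygon>` regular polygon, #ff0000→score S453 F2156: (215.465,122.283) → (205.786,85.435) → (169.036,75.393) → (141.963,102.199) → (151.642,139.047) → (188.392,149.089) → (215.465,122.283) (closed)

[5] `<line>` line segment, #000000→cut S807 F1070: (45.527,112.980) → (80.958,131.282)

[6] `<path>` open polyline, #ff0000→score S453 F2156: (172.795,78.419) → (96.338,105.308) → (167.698,14.527) → (193.525,94.688) → (33.515,110.254)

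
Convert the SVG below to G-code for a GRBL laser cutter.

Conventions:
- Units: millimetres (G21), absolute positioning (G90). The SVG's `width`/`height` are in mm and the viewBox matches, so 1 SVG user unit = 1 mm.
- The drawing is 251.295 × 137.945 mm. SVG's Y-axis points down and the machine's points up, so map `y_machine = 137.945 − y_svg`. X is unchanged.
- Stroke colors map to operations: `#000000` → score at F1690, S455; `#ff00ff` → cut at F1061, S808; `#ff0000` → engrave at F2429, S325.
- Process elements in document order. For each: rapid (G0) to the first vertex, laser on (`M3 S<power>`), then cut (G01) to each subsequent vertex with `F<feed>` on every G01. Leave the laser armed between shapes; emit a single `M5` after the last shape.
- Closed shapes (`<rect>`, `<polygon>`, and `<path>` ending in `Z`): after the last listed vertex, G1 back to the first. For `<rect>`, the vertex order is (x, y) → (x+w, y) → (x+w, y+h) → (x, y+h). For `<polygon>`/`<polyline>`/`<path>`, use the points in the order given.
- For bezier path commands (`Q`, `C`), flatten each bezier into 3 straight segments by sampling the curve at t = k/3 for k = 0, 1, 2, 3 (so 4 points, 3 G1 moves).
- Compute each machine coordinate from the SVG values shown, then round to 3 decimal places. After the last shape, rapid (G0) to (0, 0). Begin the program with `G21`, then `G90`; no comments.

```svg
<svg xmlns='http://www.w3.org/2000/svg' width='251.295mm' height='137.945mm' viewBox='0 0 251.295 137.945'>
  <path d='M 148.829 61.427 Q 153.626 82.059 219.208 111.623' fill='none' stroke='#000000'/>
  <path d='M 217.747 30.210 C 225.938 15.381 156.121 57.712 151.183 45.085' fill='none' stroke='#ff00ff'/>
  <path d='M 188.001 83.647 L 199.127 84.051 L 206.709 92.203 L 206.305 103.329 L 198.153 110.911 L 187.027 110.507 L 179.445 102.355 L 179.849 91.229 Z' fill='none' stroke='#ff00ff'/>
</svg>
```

Since the viewBox matches the mm dimensions, user units are millimetres directly. The only transform is the Y-flip y_m = 137.945 − y_svg.

Shape 1 is a quadratic bezier drawn with `<path>`. Its stroke #000000 means score at S455, F1690. After flipping Y the toolpath is (148.829,76.518) → (158.781,61.771) → (182.241,45.039) → (219.208,26.322).

Shape 2 is a cubic bezier drawn with `<path>`. Its stroke #ff00ff means cut at S808, F1061. After flipping Y the toolpath is (217.747,107.735) → (205.227,107.663) → (172.455,94.400) → (151.183,92.860).

Shape 3 is a regular polygon drawn with `<path>`. Its stroke #ff00ff means cut at S808, F1061. After flipping Y the toolpath is (188.001,54.298) → (199.127,53.894) → (206.709,45.742) → (206.305,34.616) → (198.153,27.034) → (187.027,27.438) → (179.445,35.590) → (179.849,46.716) → (188.001,54.298), returning to the start.

G21
G90
G0 X148.829 Y76.518
M3 S455
G01 X158.781 Y61.771 F1690
G01 X182.241 Y45.039 F1690
G01 X219.208 Y26.322 F1690
G0 X217.747 Y107.735
M3 S808
G01 X205.227 Y107.663 F1061
G01 X172.455 Y94.400 F1061
G01 X151.183 Y92.860 F1061
G0 X188.001 Y54.298
M3 S808
G01 X199.127 Y53.894 F1061
G01 X206.709 Y45.742 F1061
G01 X206.305 Y34.616 F1061
G01 X198.153 Y27.034 F1061
G01 X187.027 Y27.438 F1061
G01 X179.445 Y35.590 F1061
G01 X179.849 Y46.716 F1061
G01 X188.001 Y54.298 F1061
M5
G0 X0.000 Y0.000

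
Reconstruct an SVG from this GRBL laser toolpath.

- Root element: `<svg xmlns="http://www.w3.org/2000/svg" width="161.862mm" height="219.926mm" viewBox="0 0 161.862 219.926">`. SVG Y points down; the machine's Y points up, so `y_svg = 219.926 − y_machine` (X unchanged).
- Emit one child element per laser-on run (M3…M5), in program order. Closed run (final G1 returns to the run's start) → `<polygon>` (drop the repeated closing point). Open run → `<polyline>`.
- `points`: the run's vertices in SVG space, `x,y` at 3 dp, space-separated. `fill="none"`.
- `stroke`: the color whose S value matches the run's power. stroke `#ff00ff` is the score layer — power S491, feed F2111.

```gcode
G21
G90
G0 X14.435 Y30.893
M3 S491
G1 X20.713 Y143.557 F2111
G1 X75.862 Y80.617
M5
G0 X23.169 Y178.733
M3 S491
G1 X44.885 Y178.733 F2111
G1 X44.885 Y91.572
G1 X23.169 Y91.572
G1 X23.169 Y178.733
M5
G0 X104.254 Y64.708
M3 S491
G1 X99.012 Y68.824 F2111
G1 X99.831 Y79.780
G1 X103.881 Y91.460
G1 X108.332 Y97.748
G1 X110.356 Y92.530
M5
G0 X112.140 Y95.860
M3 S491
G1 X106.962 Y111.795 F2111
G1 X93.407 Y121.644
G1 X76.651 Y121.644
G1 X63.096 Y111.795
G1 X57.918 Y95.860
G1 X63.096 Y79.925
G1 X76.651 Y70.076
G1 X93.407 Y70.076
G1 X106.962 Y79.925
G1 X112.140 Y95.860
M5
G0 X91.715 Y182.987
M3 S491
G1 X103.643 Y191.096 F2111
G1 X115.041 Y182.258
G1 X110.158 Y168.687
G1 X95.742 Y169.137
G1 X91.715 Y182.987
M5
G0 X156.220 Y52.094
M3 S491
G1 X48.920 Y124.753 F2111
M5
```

y_svg = 219.926 − y_m. Every run uses S491, so all elements get stroke `#ff00ff` (score).

[1] open run; points: 14.435,189.033 20.713,76.369 75.862,139.309

[2] closed run; points: 23.169,41.193 44.885,41.193 44.885,128.354 23.169,128.354

[3] open run; points: 104.254,155.218 99.012,151.102 99.831,140.146 103.881,128.466 108.332,122.178 110.356,127.396

[4] closed run; points: 112.140,124.066 106.962,108.131 93.407,98.282 76.651,98.282 63.096,108.131 57.918,124.066 63.096,140.001 76.651,149.850 93.407,149.850 106.962,140.001

[5] closed run; points: 91.715,36.939 103.643,28.830 115.041,37.668 110.158,51.239 95.742,50.789

[6] open run; points: 156.220,167.832 48.920,95.173

<svg xmlns="http://www.w3.org/2000/svg" width="161.862mm" height="219.926mm" viewBox="0 0 161.862 219.926">
  <polyline points="14.435,189.033 20.713,76.369 75.862,139.309" fill="none" stroke="#ff00ff"/>
  <polygon points="23.169,41.193 44.885,41.193 44.885,128.354 23.169,128.354" fill="none" stroke="#ff00ff"/>
  <polyline points="104.254,155.218 99.012,151.102 99.831,140.146 103.881,128.466 108.332,122.178 110.356,127.396" fill="none" stroke="#ff00ff"/>
  <polygon points="112.140,124.066 106.962,108.131 93.407,98.282 76.651,98.282 63.096,108.131 57.918,124.066 63.096,140.001 76.651,149.850 93.407,149.850 106.962,140.001" fill="none" stroke="#ff00ff"/>
  <polygon points="91.715,36.939 103.643,28.830 115.041,37.668 110.158,51.239 95.742,50.789" fill="none" stroke="#ff00ff"/>
  <polyline points="156.220,167.832 48.920,95.173" fill="none" stroke="#ff00ff"/>
</svg>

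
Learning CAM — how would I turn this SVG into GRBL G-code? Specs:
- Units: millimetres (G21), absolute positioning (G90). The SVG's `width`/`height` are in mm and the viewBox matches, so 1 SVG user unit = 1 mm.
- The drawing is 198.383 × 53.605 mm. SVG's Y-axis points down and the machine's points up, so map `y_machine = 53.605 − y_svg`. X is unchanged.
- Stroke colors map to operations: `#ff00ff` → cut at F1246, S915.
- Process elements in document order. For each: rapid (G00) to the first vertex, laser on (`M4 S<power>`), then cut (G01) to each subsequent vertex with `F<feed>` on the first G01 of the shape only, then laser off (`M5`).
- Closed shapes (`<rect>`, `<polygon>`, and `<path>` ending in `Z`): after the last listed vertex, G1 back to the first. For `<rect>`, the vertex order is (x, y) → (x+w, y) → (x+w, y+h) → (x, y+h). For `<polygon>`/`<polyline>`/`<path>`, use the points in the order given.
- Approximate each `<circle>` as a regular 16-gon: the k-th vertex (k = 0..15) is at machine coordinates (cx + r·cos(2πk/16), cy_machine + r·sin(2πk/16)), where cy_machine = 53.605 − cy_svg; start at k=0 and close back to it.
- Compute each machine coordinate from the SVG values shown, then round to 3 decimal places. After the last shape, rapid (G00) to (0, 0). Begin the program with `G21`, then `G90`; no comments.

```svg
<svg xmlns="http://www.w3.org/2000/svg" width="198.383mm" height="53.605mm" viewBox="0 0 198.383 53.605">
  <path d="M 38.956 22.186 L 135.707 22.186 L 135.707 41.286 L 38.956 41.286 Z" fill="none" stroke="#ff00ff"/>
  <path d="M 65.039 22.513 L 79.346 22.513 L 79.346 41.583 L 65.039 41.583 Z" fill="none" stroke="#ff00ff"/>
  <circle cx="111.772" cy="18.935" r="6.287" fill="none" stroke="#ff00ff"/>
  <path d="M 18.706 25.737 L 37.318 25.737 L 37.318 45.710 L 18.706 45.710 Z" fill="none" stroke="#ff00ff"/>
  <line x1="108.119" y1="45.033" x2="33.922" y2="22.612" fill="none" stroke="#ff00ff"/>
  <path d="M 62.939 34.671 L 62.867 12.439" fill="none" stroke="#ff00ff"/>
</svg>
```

G21
G90
G00 X38.956 Y31.419
M4 S915
G01 X135.707 Y31.419 F1246
G01 X135.707 Y12.319
G01 X38.956 Y12.319
G01 X38.956 Y31.419
M5
G00 X65.039 Y31.092
M4 S915
G01 X79.346 Y31.092 F1246
G01 X79.346 Y12.022
G01 X65.039 Y12.022
G01 X65.039 Y31.092
M5
G00 X118.059 Y34.670
M4 S915
G01 X117.580 Y37.076 F1246
G01 X116.218 Y39.116
G01 X114.178 Y40.478
G01 X111.772 Y40.957
G01 X109.366 Y40.478
G01 X107.326 Y39.116
G01 X105.964 Y37.076
G01 X105.485 Y34.670
G01 X105.964 Y32.264
G01 X107.326 Y30.224
G01 X109.366 Y28.862
G01 X111.772 Y28.383
G01 X114.178 Y28.862
G01 X116.218 Y30.224
G01 X117.580 Y32.264
G01 X118.059 Y34.670
M5
G00 X18.706 Y27.868
M4 S915
G01 X37.318 Y27.868 F1246
G01 X37.318 Y7.895
G01 X18.706 Y7.895
G01 X18.706 Y27.868
M5
G00 X108.119 Y8.572
M4 S915
G01 X33.922 Y30.993 F1246
M5
G00 X62.939 Y18.934
M4 S915
G01 X62.867 Y41.166 F1246
M5
G00 X0.000 Y0.000

Since the viewBox matches the mm dimensions, user units are millimetres directly. The only transform is the Y-flip y_m = 53.605 − y_svg.

Shape 1 is a rectangle drawn with `<path>`. Its stroke #ff00ff means cut at S915, F1246. After flipping Y the toolpath is (38.956,31.419) → (135.707,31.419) → (135.707,12.319) → (38.956,12.319) → (38.956,31.419), returning to the start.

Shape 2 is a rectangle drawn with `<path>`. Its stroke #ff00ff means cut at S915, F1246. After flipping Y the toolpath is (65.039,31.092) → (79.346,31.092) → (79.346,12.022) → (65.039,12.022) → (65.039,31.092), returning to the start.

Shape 3 is a circle drawn with `<circle>`. Its stroke #ff00ff means cut at S915, F1246. After flipping Y the toolpath is (118.059,34.670) → (117.580,37.076) → (116.218,39.116) → (114.178,40.478) → (111.772,40.957) → (109.366,40.478) → (107.326,39.116) → (105.964,37.076) → (105.485,34.670) → (105.964,32.264) → (107.326,30.224) → (109.366,28.862) → (111.772,28.383) → (114.178,28.862) → (116.218,30.224) → (117.580,32.264) → (118.059,34.670), returning to the start.

Shape 4 is a rectangle drawn with `<path>`. Its stroke #ff00ff means cut at S915, F1246. After flipping Y the toolpath is (18.706,27.868) → (37.318,27.868) → (37.318,7.895) → (18.706,7.895) → (18.706,27.868), returning to the start.

Shape 5 is a line segment drawn with `<line>`. Its stroke #ff00ff means cut at S915, F1246. After flipping Y the toolpath is (108.119,8.572) → (33.922,30.993).

Shape 6 is a line segment drawn with `<path>`. Its stroke #ff00ff means cut at S915, F1246. After flipping Y the toolpath is (62.939,18.934) → (62.867,41.166).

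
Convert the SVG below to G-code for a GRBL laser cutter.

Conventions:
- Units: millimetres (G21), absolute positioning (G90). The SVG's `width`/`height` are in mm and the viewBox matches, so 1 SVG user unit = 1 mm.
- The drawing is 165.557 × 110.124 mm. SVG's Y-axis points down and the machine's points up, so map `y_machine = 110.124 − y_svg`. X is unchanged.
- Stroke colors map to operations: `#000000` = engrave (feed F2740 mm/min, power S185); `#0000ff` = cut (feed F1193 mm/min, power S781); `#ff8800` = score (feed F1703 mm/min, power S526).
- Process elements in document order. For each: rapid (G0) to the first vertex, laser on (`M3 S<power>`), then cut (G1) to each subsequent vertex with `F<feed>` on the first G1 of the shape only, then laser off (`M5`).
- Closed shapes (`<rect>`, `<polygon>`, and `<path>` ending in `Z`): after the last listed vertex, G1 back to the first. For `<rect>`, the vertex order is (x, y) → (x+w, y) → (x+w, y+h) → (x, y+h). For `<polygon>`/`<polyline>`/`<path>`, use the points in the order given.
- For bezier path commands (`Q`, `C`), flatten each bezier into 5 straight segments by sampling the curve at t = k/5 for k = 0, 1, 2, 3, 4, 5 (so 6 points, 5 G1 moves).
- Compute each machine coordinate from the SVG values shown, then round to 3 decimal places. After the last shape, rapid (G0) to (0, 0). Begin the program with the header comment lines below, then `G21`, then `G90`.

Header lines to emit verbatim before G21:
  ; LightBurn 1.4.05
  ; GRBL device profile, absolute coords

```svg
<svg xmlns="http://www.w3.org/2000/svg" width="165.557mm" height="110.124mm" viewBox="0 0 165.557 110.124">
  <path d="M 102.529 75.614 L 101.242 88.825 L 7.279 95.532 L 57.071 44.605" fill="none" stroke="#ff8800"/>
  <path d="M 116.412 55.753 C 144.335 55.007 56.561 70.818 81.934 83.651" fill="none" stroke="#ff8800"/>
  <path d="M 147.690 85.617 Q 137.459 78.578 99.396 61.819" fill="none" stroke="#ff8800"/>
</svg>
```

Since the viewBox matches the mm dimensions, user units are millimetres directly. The only transform is the Y-flip y_m = 110.124 − y_svg.

Shape 1 is a open polyline drawn with `<path>`. Its stroke #ff8800 means score at S526, F1703. After flipping Y the toolpath is (102.529,34.510) → (101.242,21.299) → (7.279,14.592) → (57.071,65.519).

Shape 2 is a cubic bezier drawn with `<path>`. Its stroke #ff8800 means score at S526, F1703. After flipping Y the toolpath is (116.412,54.371) → (121.113,52.988) → (109.031,48.569) → (91.151,42.052) → (78.457,34.374) → (81.934,26.473).

Shape 3 is a quadratic bezier drawn with `<path>`. Its stroke #ff8800 means score at S526, F1703. After flipping Y the toolpath is (147.690,24.507) → (142.484,27.711) → (135.052,31.693) → (125.393,36.453) → (113.508,41.990) → (99.396,48.305).

; LightBurn 1.4.05
; GRBL device profile, absolute coords
G21
G90
G0 X102.529 Y34.510
M3 S526
G1 X101.242 Y21.299 F1703
G1 X7.279 Y14.592
G1 X57.071 Y65.519
M5
G0 X116.412 Y54.371
M3 S526
G1 X121.113 Y52.988 F1703
G1 X109.031 Y48.569
G1 X91.151 Y42.052
G1 X78.457 Y34.374
G1 X81.934 Y26.473
M5
G0 X147.690 Y24.507
M3 S526
G1 X142.484 Y27.711 F1703
G1 X135.052 Y31.693
G1 X125.393 Y36.453
G1 X113.508 Y41.990
G1 X99.396 Y48.305
M5
G0 X0.000 Y0.000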